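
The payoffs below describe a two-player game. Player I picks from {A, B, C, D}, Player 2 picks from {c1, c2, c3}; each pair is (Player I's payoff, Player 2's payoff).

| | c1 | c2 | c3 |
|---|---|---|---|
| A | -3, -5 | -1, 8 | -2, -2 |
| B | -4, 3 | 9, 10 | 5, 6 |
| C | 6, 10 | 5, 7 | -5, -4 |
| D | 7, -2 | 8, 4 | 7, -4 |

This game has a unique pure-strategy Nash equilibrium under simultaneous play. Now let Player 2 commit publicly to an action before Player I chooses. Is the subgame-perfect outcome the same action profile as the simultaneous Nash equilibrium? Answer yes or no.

Work backward from Player I's decision.
- c1: BR = D, leader payoff -2.
- c2: BR = B, leader payoff 10.
- c3: BR = D, leader payoff -4.
Maximizing over -2, 10, -4, Player 2 chooses c2. Subgame-perfect outcome: (B, c2) with payoffs (9, 10).
Under simultaneous play:
Player I's best replies: c1→D; c2→B; c3→D.
Player 2's best replies: A→c2; B→c2; C→c1; D→c2.
Only (B, c2) has each player best-responding; Nash payoffs (9, 10).
Sequential outcome (B, c2) coincides with the Nash profile (B, c2).

yes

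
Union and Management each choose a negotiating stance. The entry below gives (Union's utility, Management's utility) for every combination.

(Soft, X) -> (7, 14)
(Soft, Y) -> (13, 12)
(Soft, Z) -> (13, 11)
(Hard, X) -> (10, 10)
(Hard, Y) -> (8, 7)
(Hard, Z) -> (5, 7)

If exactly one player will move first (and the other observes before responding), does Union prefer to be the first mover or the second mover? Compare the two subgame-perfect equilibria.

If Union leads: Management's best replies are Soft→X, Hard→X; Union's induced payoffs 7, 10; outcome (Hard, X), payoffs (10, 10).
If Management leads: Union's best replies are X→Hard, Y→Soft, Z→Soft; Management's induced payoffs 10, 12, 11; outcome (Soft, Y), payoffs (13, 12).
Union gets 10 moving first and 13 moving second, so Union prefers to move second.

second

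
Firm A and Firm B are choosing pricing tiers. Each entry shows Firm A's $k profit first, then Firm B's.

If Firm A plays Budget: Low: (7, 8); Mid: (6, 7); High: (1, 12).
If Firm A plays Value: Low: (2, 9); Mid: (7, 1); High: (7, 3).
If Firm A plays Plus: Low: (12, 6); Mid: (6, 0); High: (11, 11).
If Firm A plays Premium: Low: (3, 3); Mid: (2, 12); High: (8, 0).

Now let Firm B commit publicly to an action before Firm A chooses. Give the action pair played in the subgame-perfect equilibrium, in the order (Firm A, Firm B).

(Plus, High)

Work backward from Firm A's decision.
- Low: Firm A compares 7, 2, 12, 3 and picks Plus; Firm B would get 6.
- Mid: Firm A compares 6, 7, 6, 2 and picks Value; Firm B would get 1.
- High: Firm A compares 1, 7, 11, 8 and picks Plus; Firm B would get 11.
Firm B's induced payoffs are 6, 1, 11, so Firm B commits to High. Subgame-perfect outcome: (Plus, High) with payoffs (11, 11).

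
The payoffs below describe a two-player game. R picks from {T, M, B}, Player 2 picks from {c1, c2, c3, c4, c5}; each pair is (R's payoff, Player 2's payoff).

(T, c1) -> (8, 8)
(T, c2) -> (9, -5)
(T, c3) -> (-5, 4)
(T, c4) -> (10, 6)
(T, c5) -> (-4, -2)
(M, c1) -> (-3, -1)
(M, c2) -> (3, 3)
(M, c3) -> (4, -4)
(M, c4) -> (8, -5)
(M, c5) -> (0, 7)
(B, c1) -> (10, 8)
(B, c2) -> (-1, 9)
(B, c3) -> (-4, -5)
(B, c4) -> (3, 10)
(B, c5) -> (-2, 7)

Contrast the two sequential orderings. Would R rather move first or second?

second

If R leads: Player 2's best replies are T→c1, M→c5, B→c4; R's induced payoffs 8, 0, 3; outcome (T, c1), payoffs (8, 8).
If Player 2 leads: R's best replies are c1→B, c2→T, c3→M, c4→T, c5→M; Player 2's induced payoffs 8, -5, -4, 6, 7; outcome (B, c1), payoffs (10, 8).
R gets 8 moving first and 10 moving second, so R prefers to move second.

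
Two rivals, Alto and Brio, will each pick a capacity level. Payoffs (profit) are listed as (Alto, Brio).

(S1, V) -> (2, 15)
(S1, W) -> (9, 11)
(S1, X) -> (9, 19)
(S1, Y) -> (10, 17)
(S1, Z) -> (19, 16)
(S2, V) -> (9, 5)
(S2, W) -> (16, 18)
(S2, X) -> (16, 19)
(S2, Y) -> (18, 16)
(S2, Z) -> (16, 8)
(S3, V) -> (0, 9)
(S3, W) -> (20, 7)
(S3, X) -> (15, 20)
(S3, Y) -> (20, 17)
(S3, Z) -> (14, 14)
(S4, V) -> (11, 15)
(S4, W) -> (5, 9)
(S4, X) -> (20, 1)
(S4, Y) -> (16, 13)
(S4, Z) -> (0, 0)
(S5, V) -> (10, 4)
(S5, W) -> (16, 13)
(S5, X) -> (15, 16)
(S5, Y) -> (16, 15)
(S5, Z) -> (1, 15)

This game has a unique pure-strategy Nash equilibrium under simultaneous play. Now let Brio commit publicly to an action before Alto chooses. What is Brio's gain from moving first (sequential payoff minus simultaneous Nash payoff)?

2

Backward induction with Brio moving first.
- V: Alto compares 2, 9, 0, 11, 10 and picks S4; Brio would get 15.
- W: Alto compares 9, 16, 20, 5, 16 and picks S3; Brio would get 7.
- X: Alto compares 9, 16, 15, 20, 15 and picks S4; Brio would get 1.
- Y: Alto compares 10, 18, 20, 16, 16 and picks S3; Brio would get 17.
- Z: Alto compares 19, 16, 14, 0, 1 and picks S1; Brio would get 16.
Maximizing over 15, 7, 1, 17, 16, Brio chooses Y. Subgame-perfect outcome: (S3, Y) with payoffs (20, 17).
For the simultaneous game, intersect best replies.
Alto's best replies: V→S4; W→S3; X→S4; Y→S3; Z→S1.
Brio's best replies: S1→X; S2→X; S3→X; S4→V; S5→X.
The unique mutual best reply is (S4, V), giving (11, 15).
Brio's commitment gain: 17 − 15 = 2.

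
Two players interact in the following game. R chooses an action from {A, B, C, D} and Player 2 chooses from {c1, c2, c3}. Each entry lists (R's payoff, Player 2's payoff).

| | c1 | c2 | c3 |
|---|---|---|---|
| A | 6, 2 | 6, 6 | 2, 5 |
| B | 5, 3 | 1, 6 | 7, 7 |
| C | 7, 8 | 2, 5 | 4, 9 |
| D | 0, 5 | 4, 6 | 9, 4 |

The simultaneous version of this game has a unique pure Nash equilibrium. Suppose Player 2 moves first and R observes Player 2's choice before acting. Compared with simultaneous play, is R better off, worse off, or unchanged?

better off

Solve by backward induction (Player 2 leads).
- c1: BR = C, leader payoff 8.
- c2: BR = A, leader payoff 6.
- c3: BR = D, leader payoff 4.
Player 2's induced payoffs are 8, 6, 4, so Player 2 commits to c1. Subgame-perfect outcome: (C, c1) with payoffs (7, 8).
For the simultaneous game, intersect best replies.
R's best replies: c1→C; c2→A; c3→D.
Player 2's best replies: A→c2; B→c3; C→c3; D→c2.
The unique mutual best reply is (A, c2), giving (6, 6).
R earns 7 sequentially versus 6 at the Nash outcome: better off.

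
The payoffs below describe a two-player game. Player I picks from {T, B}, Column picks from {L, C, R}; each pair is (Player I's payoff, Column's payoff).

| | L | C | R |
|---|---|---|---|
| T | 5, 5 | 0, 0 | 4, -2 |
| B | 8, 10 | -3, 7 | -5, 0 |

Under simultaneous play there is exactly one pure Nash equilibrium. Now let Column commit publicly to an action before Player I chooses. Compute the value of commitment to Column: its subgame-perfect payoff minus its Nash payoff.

0

Player I best-responds to each possible Column move:
- L: Player I compares 5, 8 and picks B; Column would get 10.
- C: Player I compares 0, -3 and picks T; Column would get 0.
- R: Player I compares 4, -5 and picks T; Column would get -2.
Maximizing over 10, 0, -2, Column chooses L. Subgame-perfect outcome: (B, L) with payoffs (8, 10).
Under simultaneous play:
Player I's best replies: L→B; C→T; R→T.
Column's best replies: T→L; B→L.
The unique mutual best reply is (B, L), giving (8, 10).
Column's commitment gain: 10 − 10 = 0.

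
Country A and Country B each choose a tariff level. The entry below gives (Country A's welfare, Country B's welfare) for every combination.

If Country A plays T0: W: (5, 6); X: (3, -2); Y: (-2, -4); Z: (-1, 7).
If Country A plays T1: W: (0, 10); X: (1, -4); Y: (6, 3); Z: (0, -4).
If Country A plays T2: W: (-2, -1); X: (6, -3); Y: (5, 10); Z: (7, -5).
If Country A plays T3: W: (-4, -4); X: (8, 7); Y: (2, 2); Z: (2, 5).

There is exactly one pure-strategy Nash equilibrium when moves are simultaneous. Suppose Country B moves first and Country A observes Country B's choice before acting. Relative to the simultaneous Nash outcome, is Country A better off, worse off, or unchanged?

Backward induction with Country B moving first.
- W: Country A compares 5, 0, -2, -4 and picks T0; Country B would get 6.
- X: Country A compares 3, 1, 6, 8 and picks T3; Country B would get 7.
- Y: Country A compares -2, 6, 5, 2 and picks T1; Country B would get 3.
- Z: Country A compares -1, 0, 7, 2 and picks T2; Country B would get -5.
Maximizing over 6, 7, 3, -5, Country B chooses X. Subgame-perfect outcome: (T3, X) with payoffs (8, 7).
Now find the simultaneous Nash equilibrium.
Country A's best replies: W→T0; X→T3; Y→T1; Z→T2.
Country B's best replies: T0→Z; T1→W; T2→Y; T3→X.
Only (T3, X) has each player best-responding; Nash payoffs (8, 7).
Country A earns 8 sequentially versus 8 at the Nash outcome: unchanged.

unchanged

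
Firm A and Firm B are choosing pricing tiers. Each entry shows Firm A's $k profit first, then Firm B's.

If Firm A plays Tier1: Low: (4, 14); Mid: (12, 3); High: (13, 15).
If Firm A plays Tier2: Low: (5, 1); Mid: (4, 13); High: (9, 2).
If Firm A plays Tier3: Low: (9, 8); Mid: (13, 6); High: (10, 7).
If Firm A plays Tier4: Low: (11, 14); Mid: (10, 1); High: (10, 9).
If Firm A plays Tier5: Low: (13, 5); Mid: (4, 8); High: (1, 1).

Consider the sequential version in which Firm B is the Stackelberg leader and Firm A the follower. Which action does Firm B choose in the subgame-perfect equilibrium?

Firm A best-responds to each possible Firm B move:
- Low: BR = Tier5, leader payoff 5.
- Mid: BR = Tier3, leader payoff 6.
- High: BR = Tier1, leader payoff 15.
Maximizing over 5, 6, 15, Firm B chooses High. Subgame-perfect outcome: (Tier1, High) with payoffs (13, 15).

High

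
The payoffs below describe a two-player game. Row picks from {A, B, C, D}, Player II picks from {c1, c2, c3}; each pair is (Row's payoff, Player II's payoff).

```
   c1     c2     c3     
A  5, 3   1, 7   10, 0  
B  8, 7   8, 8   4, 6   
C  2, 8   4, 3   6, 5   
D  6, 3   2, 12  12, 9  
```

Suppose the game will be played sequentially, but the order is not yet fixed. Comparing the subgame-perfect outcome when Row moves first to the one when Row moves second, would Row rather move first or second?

second

If Row leads: Player II's best replies are A→c2, B→c2, C→c1, D→c2; Row's induced payoffs 1, 8, 2, 2; outcome (B, c2), payoffs (8, 8).
If Player II leads: Row's best replies are c1→B, c2→B, c3→D; Player II's induced payoffs 7, 8, 9; outcome (D, c3), payoffs (12, 9).
Row gets 8 moving first and 12 moving second, so Row prefers to move second.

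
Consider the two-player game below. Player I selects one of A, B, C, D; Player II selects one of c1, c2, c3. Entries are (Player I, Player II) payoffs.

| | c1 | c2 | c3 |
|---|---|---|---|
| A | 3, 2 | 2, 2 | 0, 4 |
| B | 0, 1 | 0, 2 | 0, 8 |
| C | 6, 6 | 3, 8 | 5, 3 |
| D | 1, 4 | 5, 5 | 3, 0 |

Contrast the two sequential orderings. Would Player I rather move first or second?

If Player I leads: Player II's best replies are A→c3, B→c3, C→c2, D→c2; Player I's induced payoffs 0, 0, 3, 5; outcome (D, c2), payoffs (5, 5).
If Player II leads: Player I's best replies are c1→C, c2→D, c3→C; Player II's induced payoffs 6, 5, 3; outcome (C, c1), payoffs (6, 6).
Player I gets 5 moving first and 6 moving second, so Player I prefers to move second.

second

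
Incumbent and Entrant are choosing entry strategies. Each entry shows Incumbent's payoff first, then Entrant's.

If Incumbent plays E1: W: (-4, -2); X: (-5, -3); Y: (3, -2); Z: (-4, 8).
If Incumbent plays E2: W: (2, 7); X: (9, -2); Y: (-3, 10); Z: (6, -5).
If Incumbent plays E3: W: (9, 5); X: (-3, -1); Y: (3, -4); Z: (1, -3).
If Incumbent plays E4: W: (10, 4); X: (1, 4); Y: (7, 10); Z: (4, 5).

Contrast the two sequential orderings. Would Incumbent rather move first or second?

first

If Incumbent leads: Entrant's best replies are E1→Z, E2→Y, E3→W, E4→Y; Incumbent's induced payoffs -4, -3, 9, 7; outcome (E3, W), payoffs (9, 5).
If Entrant leads: Incumbent's best replies are W→E4, X→E2, Y→E4, Z→E2; Entrant's induced payoffs 4, -2, 10, -5; outcome (E4, Y), payoffs (7, 10).
Incumbent gets 9 moving first and 7 moving second, so Incumbent prefers to move first.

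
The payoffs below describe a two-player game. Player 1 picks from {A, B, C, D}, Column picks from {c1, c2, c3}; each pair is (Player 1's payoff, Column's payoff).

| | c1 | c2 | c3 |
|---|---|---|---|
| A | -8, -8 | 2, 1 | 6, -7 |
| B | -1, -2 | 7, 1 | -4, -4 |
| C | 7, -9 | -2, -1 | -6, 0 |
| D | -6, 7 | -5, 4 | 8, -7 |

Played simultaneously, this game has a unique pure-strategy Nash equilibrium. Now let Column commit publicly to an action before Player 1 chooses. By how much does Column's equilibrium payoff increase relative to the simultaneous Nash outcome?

0

Work backward from Player 1's decision.
- c1 → Player 1 plays C (best of -8, -1, 7, -6); Column gets -9.
- c2 → Player 1 plays B (best of 2, 7, -2, -5); Column gets 1.
- c3 → Player 1 plays D (best of 6, -4, -6, 8); Column gets -7.
Among -9, 1, -7, the best is 1 at c2. Subgame-perfect outcome: (B, c2) with payoffs (7, 1).
Now find the simultaneous Nash equilibrium.
Player 1's best replies: c1→C; c2→B; c3→D.
Column's best replies: A→c2; B→c2; C→c3; D→c1.
Only (B, c2) has each player best-responding; Nash payoffs (7, 1).
Column's commitment gain: 1 − 1 = 0.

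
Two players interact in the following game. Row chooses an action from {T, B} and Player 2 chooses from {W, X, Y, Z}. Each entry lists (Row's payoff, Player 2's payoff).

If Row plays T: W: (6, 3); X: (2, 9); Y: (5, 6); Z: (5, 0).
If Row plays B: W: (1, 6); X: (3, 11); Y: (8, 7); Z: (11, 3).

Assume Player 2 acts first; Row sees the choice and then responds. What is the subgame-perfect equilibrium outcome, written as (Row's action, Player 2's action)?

(B, X)

Work backward from Row's decision.
- W: BR = T, leader payoff 3.
- X: BR = B, leader payoff 11.
- Y: BR = B, leader payoff 7.
- Z: BR = B, leader payoff 3.
Among 3, 11, 7, 3, the best is 11 at X. Subgame-perfect outcome: (B, X) with payoffs (3, 11).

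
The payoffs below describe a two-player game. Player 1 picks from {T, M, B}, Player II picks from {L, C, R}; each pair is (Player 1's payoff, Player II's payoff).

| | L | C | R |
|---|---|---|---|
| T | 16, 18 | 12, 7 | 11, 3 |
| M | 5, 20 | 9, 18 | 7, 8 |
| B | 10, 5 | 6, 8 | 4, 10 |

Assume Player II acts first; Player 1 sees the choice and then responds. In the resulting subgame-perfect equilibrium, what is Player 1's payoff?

Solve by backward induction (Player II leads).
- L: Player 1 compares 16, 5, 10 and picks T; Player II would get 18.
- C: Player 1 compares 12, 9, 6 and picks T; Player II would get 7.
- R: Player 1 compares 11, 7, 4 and picks T; Player II would get 3.
Player II's induced payoffs are 18, 7, 3, so Player II commits to L. Subgame-perfect outcome: (T, L) with payoffs (16, 18).

16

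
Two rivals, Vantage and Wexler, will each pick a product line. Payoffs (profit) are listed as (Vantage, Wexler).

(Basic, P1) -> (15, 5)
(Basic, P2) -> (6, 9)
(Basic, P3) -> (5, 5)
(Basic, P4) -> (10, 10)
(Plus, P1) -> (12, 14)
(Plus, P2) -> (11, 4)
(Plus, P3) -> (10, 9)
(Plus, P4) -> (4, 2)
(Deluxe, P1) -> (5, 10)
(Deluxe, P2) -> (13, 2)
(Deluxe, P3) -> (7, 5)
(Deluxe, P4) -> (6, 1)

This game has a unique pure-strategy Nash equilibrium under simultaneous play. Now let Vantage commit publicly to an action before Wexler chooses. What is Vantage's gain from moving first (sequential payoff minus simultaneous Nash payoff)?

Work backward from Wexler's decision.
- Basic: BR = P4, leader payoff 10.
- Plus: BR = P1, leader payoff 12.
- Deluxe: BR = P1, leader payoff 5.
Maximizing over 10, 12, 5, Vantage chooses Plus. Subgame-perfect outcome: (Plus, P1) with payoffs (12, 14).
For the simultaneous game, intersect best replies.
Vantage's best replies: P1→Basic; P2→Deluxe; P3→Plus; P4→Basic.
Wexler's best replies: Basic→P4; Plus→P1; Deluxe→P1.
The unique mutual best reply is (Basic, P4), giving (10, 10).
Vantage's commitment gain: 12 − 10 = 2.

2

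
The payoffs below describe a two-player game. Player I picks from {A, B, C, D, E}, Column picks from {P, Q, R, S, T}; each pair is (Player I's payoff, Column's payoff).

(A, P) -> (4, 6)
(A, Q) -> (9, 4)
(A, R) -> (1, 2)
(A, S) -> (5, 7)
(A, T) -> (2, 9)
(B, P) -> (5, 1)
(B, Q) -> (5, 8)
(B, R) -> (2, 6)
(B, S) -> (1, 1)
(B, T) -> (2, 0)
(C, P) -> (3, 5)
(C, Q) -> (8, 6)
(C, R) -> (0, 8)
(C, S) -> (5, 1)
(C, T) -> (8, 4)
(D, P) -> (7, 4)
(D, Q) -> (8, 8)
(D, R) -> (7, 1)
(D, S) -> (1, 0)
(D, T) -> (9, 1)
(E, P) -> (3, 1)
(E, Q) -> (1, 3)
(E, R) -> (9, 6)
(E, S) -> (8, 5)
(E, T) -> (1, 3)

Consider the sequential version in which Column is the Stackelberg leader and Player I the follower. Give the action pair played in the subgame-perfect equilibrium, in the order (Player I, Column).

(E, R)

Player I best-responds to each possible Column move:
- P: Player I compares 4, 5, 3, 7, 3 and picks D; Column would get 4.
- Q: Player I compares 9, 5, 8, 8, 1 and picks A; Column would get 4.
- R: Player I compares 1, 2, 0, 7, 9 and picks E; Column would get 6.
- S: Player I compares 5, 1, 5, 1, 8 and picks E; Column would get 5.
- T: Player I compares 2, 2, 8, 9, 1 and picks D; Column would get 1.
Among 4, 4, 6, 5, 1, the best is 6 at R. Subgame-perfect outcome: (E, R) with payoffs (9, 6).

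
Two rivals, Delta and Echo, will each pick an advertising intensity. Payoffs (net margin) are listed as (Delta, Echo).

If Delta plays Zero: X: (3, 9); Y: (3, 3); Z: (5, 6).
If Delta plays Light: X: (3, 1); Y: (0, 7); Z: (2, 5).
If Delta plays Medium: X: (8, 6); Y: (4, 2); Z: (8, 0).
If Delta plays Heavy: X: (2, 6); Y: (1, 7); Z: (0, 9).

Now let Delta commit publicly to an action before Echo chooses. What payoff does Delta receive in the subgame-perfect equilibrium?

Work backward from Echo's decision.
- Zero: Echo compares 9, 3, 6 and picks X; Delta would get 3.
- Light: Echo compares 1, 7, 5 and picks Y; Delta would get 0.
- Medium: Echo compares 6, 2, 0 and picks X; Delta would get 8.
- Heavy: Echo compares 6, 7, 9 and picks Z; Delta would get 0.
Delta's induced payoffs are 3, 0, 8, 0, so Delta commits to Medium. Subgame-perfect outcome: (Medium, X) with payoffs (8, 6).

8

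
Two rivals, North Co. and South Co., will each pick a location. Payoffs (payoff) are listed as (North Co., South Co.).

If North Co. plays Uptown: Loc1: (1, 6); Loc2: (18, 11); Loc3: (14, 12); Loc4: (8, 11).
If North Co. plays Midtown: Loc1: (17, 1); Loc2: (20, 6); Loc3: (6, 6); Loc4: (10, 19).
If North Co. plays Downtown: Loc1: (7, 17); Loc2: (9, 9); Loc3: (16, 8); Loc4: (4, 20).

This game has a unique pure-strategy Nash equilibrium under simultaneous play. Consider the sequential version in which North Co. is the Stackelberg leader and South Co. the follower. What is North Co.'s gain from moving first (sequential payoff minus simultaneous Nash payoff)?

4

Work backward from South Co.'s decision.
- Uptown → South Co. plays Loc3 (best of 6, 11, 12, 11); North Co. gets 14.
- Midtown → South Co. plays Loc4 (best of 1, 6, 6, 19); North Co. gets 10.
- Downtown → South Co. plays Loc4 (best of 17, 9, 8, 20); North Co. gets 4.
North Co.'s induced payoffs are 14, 10, 4, so North Co. commits to Uptown. Subgame-perfect outcome: (Uptown, Loc3) with payoffs (14, 12).
Now find the simultaneous Nash equilibrium.
North Co.'s best replies: Loc1→Midtown; Loc2→Midtown; Loc3→Downtown; Loc4→Midtown.
South Co.'s best replies: Uptown→Loc3; Midtown→Loc4; Downtown→Loc4.
The unique mutual best reply is (Midtown, Loc4), giving (10, 19).
North Co.'s commitment gain: 14 − 10 = 4.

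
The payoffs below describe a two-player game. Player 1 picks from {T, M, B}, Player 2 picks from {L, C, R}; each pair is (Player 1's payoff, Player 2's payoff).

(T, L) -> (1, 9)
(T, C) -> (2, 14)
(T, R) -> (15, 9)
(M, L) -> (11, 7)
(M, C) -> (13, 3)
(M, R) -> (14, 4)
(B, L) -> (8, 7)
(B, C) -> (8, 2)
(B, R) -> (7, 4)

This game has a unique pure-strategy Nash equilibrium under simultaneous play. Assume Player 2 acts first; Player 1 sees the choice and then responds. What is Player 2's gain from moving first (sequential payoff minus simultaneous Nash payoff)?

2

Solve by backward induction (Player 2 leads).
- L: Player 1 compares 1, 11, 8 and picks M; Player 2 would get 7.
- C: Player 1 compares 2, 13, 8 and picks M; Player 2 would get 3.
- R: Player 1 compares 15, 14, 7 and picks T; Player 2 would get 9.
Among 7, 3, 9, the best is 9 at R. Subgame-perfect outcome: (T, R) with payoffs (15, 9).
Under simultaneous play:
Player 1's best replies: L→M; C→M; R→T.
Player 2's best replies: T→C; M→L; B→L.
The unique mutual best reply is (M, L), giving (11, 7).
Player 2's commitment gain: 9 − 7 = 2.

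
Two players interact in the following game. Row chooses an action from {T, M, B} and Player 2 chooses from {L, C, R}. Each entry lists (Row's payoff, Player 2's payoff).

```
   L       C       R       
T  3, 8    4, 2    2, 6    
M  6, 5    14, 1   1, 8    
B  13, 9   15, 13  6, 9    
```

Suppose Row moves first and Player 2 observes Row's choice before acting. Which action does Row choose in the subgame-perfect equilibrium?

Backward induction with Row moving first.
- T: BR = L, leader payoff 3.
- M: BR = R, leader payoff 1.
- B: BR = C, leader payoff 15.
Maximizing over 3, 1, 15, Row chooses B. Subgame-perfect outcome: (B, C) with payoffs (15, 13).

B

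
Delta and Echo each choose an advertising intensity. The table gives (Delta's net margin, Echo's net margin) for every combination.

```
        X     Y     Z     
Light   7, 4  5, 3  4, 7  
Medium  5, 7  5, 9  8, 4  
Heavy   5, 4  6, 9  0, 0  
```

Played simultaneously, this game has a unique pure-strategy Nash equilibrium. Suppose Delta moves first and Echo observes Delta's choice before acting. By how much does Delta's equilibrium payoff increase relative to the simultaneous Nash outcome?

0

Backward induction with Delta moving first.
- Light: BR = Z, leader payoff 4.
- Medium: BR = Y, leader payoff 5.
- Heavy: BR = Y, leader payoff 6.
Maximizing over 4, 5, 6, Delta chooses Heavy. Subgame-perfect outcome: (Heavy, Y) with payoffs (6, 9).
Under simultaneous play:
Delta's best replies: X→Light; Y→Heavy; Z→Medium.
Echo's best replies: Light→Z; Medium→Y; Heavy→Y.
Only (Heavy, Y) has each player best-responding; Nash payoffs (6, 9).
Delta's commitment gain: 6 − 6 = 0.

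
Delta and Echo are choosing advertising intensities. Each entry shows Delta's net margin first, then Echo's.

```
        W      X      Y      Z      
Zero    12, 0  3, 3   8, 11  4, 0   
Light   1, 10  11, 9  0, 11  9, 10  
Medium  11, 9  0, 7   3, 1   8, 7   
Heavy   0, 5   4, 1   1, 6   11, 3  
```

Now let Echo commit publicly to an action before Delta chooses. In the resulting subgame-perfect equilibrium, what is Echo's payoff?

11

Backward induction with Echo moving first.
- W: Delta compares 12, 1, 11, 0 and picks Zero; Echo would get 0.
- X: Delta compares 3, 11, 0, 4 and picks Light; Echo would get 9.
- Y: Delta compares 8, 0, 3, 1 and picks Zero; Echo would get 11.
- Z: Delta compares 4, 9, 8, 11 and picks Heavy; Echo would get 3.
Echo's induced payoffs are 0, 9, 11, 3, so Echo commits to Y. Subgame-perfect outcome: (Zero, Y) with payoffs (8, 11).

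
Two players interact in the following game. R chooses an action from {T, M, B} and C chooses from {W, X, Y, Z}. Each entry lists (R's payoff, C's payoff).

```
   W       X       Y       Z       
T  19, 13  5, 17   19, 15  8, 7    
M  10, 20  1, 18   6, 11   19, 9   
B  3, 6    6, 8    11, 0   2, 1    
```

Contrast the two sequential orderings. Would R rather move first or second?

If R leads: C's best replies are T→X, M→W, B→X; R's induced payoffs 5, 10, 6; outcome (M, W), payoffs (10, 20).
If C leads: R's best replies are W→T, X→B, Y→T, Z→M; C's induced payoffs 13, 8, 15, 9; outcome (T, Y), payoffs (19, 15).
R gets 10 moving first and 19 moving second, so R prefers to move second.

second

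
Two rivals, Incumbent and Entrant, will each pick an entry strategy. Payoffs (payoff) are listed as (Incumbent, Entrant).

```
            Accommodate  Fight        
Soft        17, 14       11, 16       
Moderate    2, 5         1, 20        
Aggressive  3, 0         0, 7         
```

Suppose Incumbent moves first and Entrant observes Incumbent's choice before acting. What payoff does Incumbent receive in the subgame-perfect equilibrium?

Solve by backward induction (Incumbent leads).
- Soft: Entrant compares 14, 16 and picks Fight; Incumbent would get 11.
- Moderate: Entrant compares 5, 20 and picks Fight; Incumbent would get 1.
- Aggressive: Entrant compares 0, 7 and picks Fight; Incumbent would get 0.
Maximizing over 11, 1, 0, Incumbent chooses Soft. Subgame-perfect outcome: (Soft, Fight) with payoffs (11, 16).

11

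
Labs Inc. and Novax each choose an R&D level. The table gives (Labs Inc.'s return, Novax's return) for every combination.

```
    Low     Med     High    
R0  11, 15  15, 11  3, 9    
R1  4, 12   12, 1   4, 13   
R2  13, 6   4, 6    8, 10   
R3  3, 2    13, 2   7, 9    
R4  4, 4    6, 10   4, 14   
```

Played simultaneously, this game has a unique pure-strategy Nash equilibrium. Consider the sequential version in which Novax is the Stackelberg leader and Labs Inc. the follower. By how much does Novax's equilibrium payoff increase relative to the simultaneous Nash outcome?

1

Labs Inc. best-responds to each possible Novax move:
- Low: Labs Inc. compares 11, 4, 13, 3, 4 and picks R2; Novax would get 6.
- Med: Labs Inc. compares 15, 12, 4, 13, 6 and picks R0; Novax would get 11.
- High: Labs Inc. compares 3, 4, 8, 7, 4 and picks R2; Novax would get 10.
Novax's induced payoffs are 6, 11, 10, so Novax commits to Med. Subgame-perfect outcome: (R0, Med) with payoffs (15, 11).
Under simultaneous play:
Labs Inc.'s best replies: Low→R2; Med→R0; High→R2.
Novax's best replies: R0→Low; R1→High; R2→High; R3→High; R4→High.
Only (R2, High) has each player best-responding; Nash payoffs (8, 10).
Novax's commitment gain: 11 − 10 = 1.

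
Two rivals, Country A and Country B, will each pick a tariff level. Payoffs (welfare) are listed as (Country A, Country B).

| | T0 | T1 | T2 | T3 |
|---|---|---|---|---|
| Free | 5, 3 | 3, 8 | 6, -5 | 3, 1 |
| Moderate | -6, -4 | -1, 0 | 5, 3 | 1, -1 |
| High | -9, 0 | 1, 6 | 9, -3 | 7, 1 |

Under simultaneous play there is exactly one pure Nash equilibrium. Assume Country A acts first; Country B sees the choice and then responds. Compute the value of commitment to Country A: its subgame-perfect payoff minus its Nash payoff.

2

Work backward from Country B's decision.
- Free: Country B compares 3, 8, -5, 1 and picks T1; Country A would get 3.
- Moderate: Country B compares -4, 0, 3, -1 and picks T2; Country A would get 5.
- High: Country B compares 0, 6, -3, 1 and picks T1; Country A would get 1.
Country A's induced payoffs are 3, 5, 1, so Country A commits to Moderate. Subgame-perfect outcome: (Moderate, T2) with payoffs (5, 3).
Under simultaneous play:
Country A's best replies: T0→Free; T1→Free; T2→High; T3→High.
Country B's best replies: Free→T1; Moderate→T2; High→T1.
Only (Free, T1) has each player best-responding; Nash payoffs (3, 8).
Country A's commitment gain: 5 − 3 = 2.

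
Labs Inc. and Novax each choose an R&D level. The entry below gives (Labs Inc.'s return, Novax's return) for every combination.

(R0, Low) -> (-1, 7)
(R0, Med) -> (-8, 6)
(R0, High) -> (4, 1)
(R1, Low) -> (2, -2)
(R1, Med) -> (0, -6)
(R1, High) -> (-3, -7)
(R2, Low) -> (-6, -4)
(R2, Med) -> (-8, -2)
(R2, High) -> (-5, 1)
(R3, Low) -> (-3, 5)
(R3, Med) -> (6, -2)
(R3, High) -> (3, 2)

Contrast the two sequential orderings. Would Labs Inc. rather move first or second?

If Labs Inc. leads: Novax's best replies are R0→Low, R1→Low, R2→High, R3→Low; Labs Inc.'s induced payoffs -1, 2, -5, -3; outcome (R1, Low), payoffs (2, -2).
If Novax leads: Labs Inc.'s best replies are Low→R1, Med→R3, High→R0; Novax's induced payoffs -2, -2, 1; outcome (R0, High), payoffs (4, 1).
Labs Inc. gets 2 moving first and 4 moving second, so Labs Inc. prefers to move second.

second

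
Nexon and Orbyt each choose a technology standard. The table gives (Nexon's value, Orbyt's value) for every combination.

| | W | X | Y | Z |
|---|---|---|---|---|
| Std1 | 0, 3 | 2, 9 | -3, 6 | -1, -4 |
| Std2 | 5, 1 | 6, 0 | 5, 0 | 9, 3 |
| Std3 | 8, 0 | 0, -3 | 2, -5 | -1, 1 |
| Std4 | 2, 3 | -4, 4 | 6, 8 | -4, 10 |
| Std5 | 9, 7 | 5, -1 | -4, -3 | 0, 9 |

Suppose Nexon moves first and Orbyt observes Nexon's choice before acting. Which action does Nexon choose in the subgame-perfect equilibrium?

Backward induction with Nexon moving first.
- Std1: Orbyt compares 3, 9, 6, -4 and picks X; Nexon would get 2.
- Std2: Orbyt compares 1, 0, 0, 3 and picks Z; Nexon would get 9.
- Std3: Orbyt compares 0, -3, -5, 1 and picks Z; Nexon would get -1.
- Std4: Orbyt compares 3, 4, 8, 10 and picks Z; Nexon would get -4.
- Std5: Orbyt compares 7, -1, -3, 9 and picks Z; Nexon would get 0.
Maximizing over 2, 9, -1, -4, 0, Nexon chooses Std2. Subgame-perfect outcome: (Std2, Z) with payoffs (9, 3).

Std2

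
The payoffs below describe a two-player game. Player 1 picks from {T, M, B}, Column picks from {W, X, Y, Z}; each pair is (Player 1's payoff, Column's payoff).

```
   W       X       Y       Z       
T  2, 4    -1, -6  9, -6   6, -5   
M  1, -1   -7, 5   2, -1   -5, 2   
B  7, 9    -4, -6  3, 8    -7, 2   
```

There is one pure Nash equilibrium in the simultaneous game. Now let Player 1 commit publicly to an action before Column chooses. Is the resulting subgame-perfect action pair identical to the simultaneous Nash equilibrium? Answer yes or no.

Column best-responds to each possible Player 1 move:
- T: BR = W, leader payoff 2.
- M: BR = X, leader payoff -7.
- B: BR = W, leader payoff 7.
Player 1's induced payoffs are 2, -7, 7, so Player 1 commits to B. Subgame-perfect outcome: (B, W) with payoffs (7, 9).
For the simultaneous game, intersect best replies.
Player 1's best replies: W→B; X→T; Y→T; Z→T.
Column's best replies: T→W; M→X; B→W.
Only (B, W) has each player best-responding; Nash payoffs (7, 9).
Sequential outcome (B, W) coincides with the Nash profile (B, W).

yes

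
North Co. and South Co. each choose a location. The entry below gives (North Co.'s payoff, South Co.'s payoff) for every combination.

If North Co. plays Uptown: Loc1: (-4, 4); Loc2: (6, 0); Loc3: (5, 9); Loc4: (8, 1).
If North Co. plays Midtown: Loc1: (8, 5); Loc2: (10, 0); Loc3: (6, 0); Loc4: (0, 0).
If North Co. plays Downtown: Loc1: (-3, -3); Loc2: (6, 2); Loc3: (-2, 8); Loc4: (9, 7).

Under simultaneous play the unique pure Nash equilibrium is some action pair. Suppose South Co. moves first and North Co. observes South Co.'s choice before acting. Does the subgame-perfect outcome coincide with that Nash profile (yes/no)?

no

Solve by backward induction (South Co. leads).
- Loc1: North Co. compares -4, 8, -3 and picks Midtown; South Co. would get 5.
- Loc2: North Co. compares 6, 10, 6 and picks Midtown; South Co. would get 0.
- Loc3: North Co. compares 5, 6, -2 and picks Midtown; South Co. would get 0.
- Loc4: North Co. compares 8, 0, 9 and picks Downtown; South Co. would get 7.
Among 5, 0, 0, 7, the best is 7 at Loc4. Subgame-perfect outcome: (Downtown, Loc4) with payoffs (9, 7).
Under simultaneous play:
North Co.'s best replies: Loc1→Midtown; Loc2→Midtown; Loc3→Midtown; Loc4→Downtown.
South Co.'s best replies: Uptown→Loc3; Midtown→Loc1; Downtown→Loc3.
Only (Midtown, Loc1) has each player best-responding; Nash payoffs (8, 5).
Sequential outcome (Downtown, Loc4) differs from the Nash profile (Midtown, Loc1).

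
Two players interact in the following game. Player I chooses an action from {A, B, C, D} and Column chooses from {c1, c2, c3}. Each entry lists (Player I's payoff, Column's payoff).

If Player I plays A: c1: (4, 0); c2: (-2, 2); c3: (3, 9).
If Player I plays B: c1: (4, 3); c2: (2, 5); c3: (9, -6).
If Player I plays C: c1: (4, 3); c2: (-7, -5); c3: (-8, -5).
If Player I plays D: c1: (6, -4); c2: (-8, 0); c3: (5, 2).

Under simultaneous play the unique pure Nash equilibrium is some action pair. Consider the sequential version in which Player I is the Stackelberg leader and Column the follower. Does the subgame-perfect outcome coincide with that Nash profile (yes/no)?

Column best-responds to each possible Player I move:
- A: Column compares 0, 2, 9 and picks c3; Player I would get 3.
- B: Column compares 3, 5, -6 and picks c2; Player I would get 2.
- C: Column compares 3, -5, -5 and picks c1; Player I would get 4.
- D: Column compares -4, 0, 2 and picks c3; Player I would get 5.
Among 3, 2, 4, 5, the best is 5 at D. Subgame-perfect outcome: (D, c3) with payoffs (5, 2).
Now find the simultaneous Nash equilibrium.
Player I's best replies: c1→D; c2→B; c3→B.
Column's best replies: A→c3; B→c2; C→c1; D→c3.
The unique mutual best reply is (B, c2), giving (2, 5).
Sequential outcome (D, c3) differs from the Nash profile (B, c2).

no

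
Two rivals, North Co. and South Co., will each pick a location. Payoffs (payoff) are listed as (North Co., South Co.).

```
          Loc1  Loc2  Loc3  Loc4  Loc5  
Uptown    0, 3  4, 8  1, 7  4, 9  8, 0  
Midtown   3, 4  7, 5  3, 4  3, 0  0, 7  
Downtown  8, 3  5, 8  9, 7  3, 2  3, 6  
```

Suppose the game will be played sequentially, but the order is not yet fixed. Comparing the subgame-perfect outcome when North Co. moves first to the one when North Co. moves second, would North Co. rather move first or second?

first

If North Co. leads: South Co.'s best replies are Uptown→Loc4, Midtown→Loc5, Downtown→Loc2; North Co.'s induced payoffs 4, 0, 5; outcome (Downtown, Loc2), payoffs (5, 8).
If South Co. leads: North Co.'s best replies are Loc1→Downtown, Loc2→Midtown, Loc3→Downtown, Loc4→Uptown, Loc5→Uptown; South Co.'s induced payoffs 3, 5, 7, 9, 0; outcome (Uptown, Loc4), payoffs (4, 9).
North Co. gets 5 moving first and 4 moving second, so North Co. prefers to move first.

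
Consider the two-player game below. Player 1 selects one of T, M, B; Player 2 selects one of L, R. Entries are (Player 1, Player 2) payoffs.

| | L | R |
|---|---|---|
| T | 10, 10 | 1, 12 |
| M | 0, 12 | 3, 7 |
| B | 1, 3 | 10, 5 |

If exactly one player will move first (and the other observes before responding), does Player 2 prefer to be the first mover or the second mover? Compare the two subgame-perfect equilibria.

first

If Player 1 leads: Player 2's best replies are T→R, M→L, B→R; Player 1's induced payoffs 1, 0, 10; outcome (B, R), payoffs (10, 5).
If Player 2 leads: Player 1's best replies are L→T, R→B; Player 2's induced payoffs 10, 5; outcome (T, L), payoffs (10, 10).
Player 2 gets 10 moving first and 5 moving second, so Player 2 prefers to move first.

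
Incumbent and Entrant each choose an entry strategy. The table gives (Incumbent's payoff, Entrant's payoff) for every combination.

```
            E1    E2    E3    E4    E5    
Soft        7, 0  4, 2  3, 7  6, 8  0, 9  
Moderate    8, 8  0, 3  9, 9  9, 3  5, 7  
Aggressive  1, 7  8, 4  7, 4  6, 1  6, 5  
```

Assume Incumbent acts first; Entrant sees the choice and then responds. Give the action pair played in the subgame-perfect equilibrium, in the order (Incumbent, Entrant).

(Moderate, E3)

Entrant best-responds to each possible Incumbent move:
- Soft: Entrant compares 0, 2, 7, 8, 9 and picks E5; Incumbent would get 0.
- Moderate: Entrant compares 8, 3, 9, 3, 7 and picks E3; Incumbent would get 9.
- Aggressive: Entrant compares 7, 4, 4, 1, 5 and picks E1; Incumbent would get 1.
Maximizing over 0, 9, 1, Incumbent chooses Moderate. Subgame-perfect outcome: (Moderate, E3) with payoffs (9, 9).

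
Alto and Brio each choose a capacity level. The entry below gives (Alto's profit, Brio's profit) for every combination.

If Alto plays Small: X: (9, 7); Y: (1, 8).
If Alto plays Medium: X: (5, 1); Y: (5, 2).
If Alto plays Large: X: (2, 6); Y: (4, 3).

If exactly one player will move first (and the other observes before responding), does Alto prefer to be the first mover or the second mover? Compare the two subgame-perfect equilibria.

second

If Alto leads: Brio's best replies are Small→Y, Medium→Y, Large→X; Alto's induced payoffs 1, 5, 2; outcome (Medium, Y), payoffs (5, 2).
If Brio leads: Alto's best replies are X→Small, Y→Medium; Brio's induced payoffs 7, 2; outcome (Small, X), payoffs (9, 7).
Alto gets 5 moving first and 9 moving second, so Alto prefers to move second.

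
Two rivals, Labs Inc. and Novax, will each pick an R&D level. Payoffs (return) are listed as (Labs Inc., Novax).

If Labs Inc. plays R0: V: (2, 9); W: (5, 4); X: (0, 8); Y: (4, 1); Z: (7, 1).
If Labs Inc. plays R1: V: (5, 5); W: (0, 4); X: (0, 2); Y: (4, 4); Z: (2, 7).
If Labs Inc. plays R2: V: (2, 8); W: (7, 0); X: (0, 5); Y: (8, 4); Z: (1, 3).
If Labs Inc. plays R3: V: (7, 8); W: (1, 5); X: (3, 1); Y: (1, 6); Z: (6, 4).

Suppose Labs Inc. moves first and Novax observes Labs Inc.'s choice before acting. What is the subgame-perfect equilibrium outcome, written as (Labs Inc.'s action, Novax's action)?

Novax best-responds to each possible Labs Inc. move:
- R0: Novax compares 9, 4, 8, 1, 1 and picks V; Labs Inc. would get 2.
- R1: Novax compares 5, 4, 2, 4, 7 and picks Z; Labs Inc. would get 2.
- R2: Novax compares 8, 0, 5, 4, 3 and picks V; Labs Inc. would get 2.
- R3: Novax compares 8, 5, 1, 6, 4 and picks V; Labs Inc. would get 7.
Labs Inc.'s induced payoffs are 2, 2, 2, 7, so Labs Inc. commits to R3. Subgame-perfect outcome: (R3, V) with payoffs (7, 8).

(R3, V)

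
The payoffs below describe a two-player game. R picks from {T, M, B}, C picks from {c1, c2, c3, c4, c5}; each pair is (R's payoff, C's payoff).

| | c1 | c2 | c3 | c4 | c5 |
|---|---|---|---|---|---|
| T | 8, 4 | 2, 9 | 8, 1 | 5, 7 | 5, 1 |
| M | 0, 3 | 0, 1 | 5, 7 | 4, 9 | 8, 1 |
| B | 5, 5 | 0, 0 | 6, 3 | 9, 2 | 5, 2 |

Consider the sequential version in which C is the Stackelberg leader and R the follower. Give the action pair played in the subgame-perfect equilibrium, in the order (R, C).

(T, c2)

Backward induction with C moving first.
- c1: R compares 8, 0, 5 and picks T; C would get 4.
- c2: R compares 2, 0, 0 and picks T; C would get 9.
- c3: R compares 8, 5, 6 and picks T; C would get 1.
- c4: R compares 5, 4, 9 and picks B; C would get 2.
- c5: R compares 5, 8, 5 and picks M; C would get 1.
Maximizing over 4, 9, 1, 2, 1, C chooses c2. Subgame-perfect outcome: (T, c2) with payoffs (2, 9).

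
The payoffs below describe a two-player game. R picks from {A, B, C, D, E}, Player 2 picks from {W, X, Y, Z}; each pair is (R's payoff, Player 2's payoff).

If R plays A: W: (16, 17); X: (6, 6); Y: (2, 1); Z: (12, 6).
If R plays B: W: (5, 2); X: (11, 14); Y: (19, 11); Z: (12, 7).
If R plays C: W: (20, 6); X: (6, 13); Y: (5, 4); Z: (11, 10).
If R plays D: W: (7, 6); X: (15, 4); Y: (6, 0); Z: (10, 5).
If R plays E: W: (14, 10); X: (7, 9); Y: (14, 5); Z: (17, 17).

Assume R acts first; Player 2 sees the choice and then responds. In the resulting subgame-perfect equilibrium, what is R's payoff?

Solve by backward induction (R leads).
- A: Player 2 compares 17, 6, 1, 6 and picks W; R would get 16.
- B: Player 2 compares 2, 14, 11, 7 and picks X; R would get 11.
- C: Player 2 compares 6, 13, 4, 10 and picks X; R would get 6.
- D: Player 2 compares 6, 4, 0, 5 and picks W; R would get 7.
- E: Player 2 compares 10, 9, 5, 17 and picks Z; R would get 17.
R's induced payoffs are 16, 11, 6, 7, 17, so R commits to E. Subgame-perfect outcome: (E, Z) with payoffs (17, 17).

17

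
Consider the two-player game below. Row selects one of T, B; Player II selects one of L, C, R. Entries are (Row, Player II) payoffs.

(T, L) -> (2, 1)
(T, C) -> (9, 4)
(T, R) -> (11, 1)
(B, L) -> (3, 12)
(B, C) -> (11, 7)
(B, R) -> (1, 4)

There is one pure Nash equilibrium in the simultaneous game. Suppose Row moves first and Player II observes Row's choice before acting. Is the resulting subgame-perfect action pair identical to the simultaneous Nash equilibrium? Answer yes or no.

Work backward from Player II's decision.
- T: BR = C, leader payoff 9.
- B: BR = L, leader payoff 3.
Row's induced payoffs are 9, 3, so Row commits to T. Subgame-perfect outcome: (T, C) with payoffs (9, 4).
For the simultaneous game, intersect best replies.
Row's best replies: L→B; C→B; R→T.
Player II's best replies: T→C; B→L.
Only (B, L) has each player best-responding; Nash payoffs (3, 12).
Sequential outcome (T, C) differs from the Nash profile (B, L).

no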